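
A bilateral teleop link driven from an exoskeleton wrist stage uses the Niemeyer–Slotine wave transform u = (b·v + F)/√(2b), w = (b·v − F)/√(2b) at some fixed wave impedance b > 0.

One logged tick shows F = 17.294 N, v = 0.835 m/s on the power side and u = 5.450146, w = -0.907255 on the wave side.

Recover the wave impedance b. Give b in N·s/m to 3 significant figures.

u + w = 4.542891;  u + w = √(2b)·v, so √(2b) = 4.542891/0.835 = 5.440588.
b = (√(2b))²/2 = 29.599998/2 = 14.799999.
(Check via u − w = 2F/√(2b): u − w = 6.357401, 2F/√(2b) = 6.357401.)

b = 14.8 N·s/m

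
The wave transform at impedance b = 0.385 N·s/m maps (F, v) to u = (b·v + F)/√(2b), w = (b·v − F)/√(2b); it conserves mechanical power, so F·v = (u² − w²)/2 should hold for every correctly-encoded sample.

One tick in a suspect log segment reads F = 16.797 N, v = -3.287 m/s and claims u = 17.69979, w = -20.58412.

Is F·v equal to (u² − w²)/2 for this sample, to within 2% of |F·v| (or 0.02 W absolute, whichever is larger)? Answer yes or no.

yes

F·v = 16.797×(-3.287) = -55.21174 W.
(u² − w²)/2 = (313.28257 − 423.70600)/2 = -55.21172 W.
|Δ| = 0.00002;  2% of max(1, |F·v|) = 1.10423.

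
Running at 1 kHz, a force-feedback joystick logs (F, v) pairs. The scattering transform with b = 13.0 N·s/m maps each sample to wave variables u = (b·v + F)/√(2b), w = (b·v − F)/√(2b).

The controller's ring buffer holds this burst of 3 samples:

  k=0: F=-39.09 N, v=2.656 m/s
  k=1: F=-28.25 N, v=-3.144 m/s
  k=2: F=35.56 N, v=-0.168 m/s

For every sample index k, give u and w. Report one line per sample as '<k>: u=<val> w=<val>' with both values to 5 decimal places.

0: u=-0.89468 w=14.43768
1: u=-13.55594 w=-2.47538
2: u=6.54557 w=-7.40221

k=0: b·v=13.0×2.656=34.52800; √(2b)=5.09902; u=(34.52800+(-39.09))/5.09902=-0.89468, w=(34.52800−(-39.09))/5.09902=14.43768
k=1: b·v=13.0×(-3.144)=-40.87200; √(2b)=5.09902; u=(-40.87200+(-28.25))/5.09902=-13.55594, w=(-40.87200−(-28.25))/5.09902=-2.47538
k=2: b·v=13.0×(-0.168)=-2.18400; √(2b)=5.09902; u=(-2.18400+35.56)/5.09902=6.54557, w=(-2.18400−35.56)/5.09902=-7.40221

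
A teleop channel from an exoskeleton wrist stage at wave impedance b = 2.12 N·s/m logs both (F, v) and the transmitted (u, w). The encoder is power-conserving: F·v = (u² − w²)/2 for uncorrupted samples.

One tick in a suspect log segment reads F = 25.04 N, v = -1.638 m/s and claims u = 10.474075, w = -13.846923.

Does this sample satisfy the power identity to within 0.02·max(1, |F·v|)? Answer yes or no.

yes

F·v = 25.04×(-1.638) = -41.015520 W.
(u² − w²)/2 = (109.706247 − 191.737277)/2 = -41.015515 W.
|Δ| = 0.000005;  2% of max(1, |F·v|) = 0.820310.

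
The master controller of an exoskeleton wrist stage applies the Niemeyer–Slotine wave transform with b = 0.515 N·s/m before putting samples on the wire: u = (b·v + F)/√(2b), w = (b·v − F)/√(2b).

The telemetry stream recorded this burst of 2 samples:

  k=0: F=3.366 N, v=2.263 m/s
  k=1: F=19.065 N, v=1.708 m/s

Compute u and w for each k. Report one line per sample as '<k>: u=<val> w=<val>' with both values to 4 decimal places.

k=0: b·v=0.515×2.263=1.1654; √(2b)=1.0149; u=(1.1654+3.366)/1.0149=4.4650, w=(1.1654−3.366)/1.0149=-2.1683
k=1: b·v=0.515×1.708=0.8796; √(2b)=1.0149; u=(0.8796+19.065)/1.0149=19.6520, w=(0.8796−19.065)/1.0149=-17.9186

0: u=4.4650 w=-2.1683
1: u=19.6520 w=-17.9186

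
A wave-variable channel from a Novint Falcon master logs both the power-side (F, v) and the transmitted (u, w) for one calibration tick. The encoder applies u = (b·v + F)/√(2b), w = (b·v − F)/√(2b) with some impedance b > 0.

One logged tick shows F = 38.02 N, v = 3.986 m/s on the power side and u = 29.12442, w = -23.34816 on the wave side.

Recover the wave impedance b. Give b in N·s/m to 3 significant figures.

b = 1.05 N·s/m

u + w = 5.77626;  u + w = √(2b)·v, so √(2b) = 5.77626/3.986 = 1.44914.
b = (√(2b))²/2 = 2.10000/2 = 1.05000.
(Check via u − w = 2F/√(2b): u − w = 52.47258, 2F/√(2b) = 52.47261.)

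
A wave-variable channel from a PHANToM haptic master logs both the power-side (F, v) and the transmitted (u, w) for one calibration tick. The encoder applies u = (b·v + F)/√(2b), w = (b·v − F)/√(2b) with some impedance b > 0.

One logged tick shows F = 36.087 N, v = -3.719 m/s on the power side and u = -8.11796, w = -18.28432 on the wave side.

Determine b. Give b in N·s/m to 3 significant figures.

b = 25.2 N·s/m

u + w = -26.40228;  u + w = √(2b)·v, so √(2b) = -26.40228/(-3.719) = 7.09930.
b = (√(2b))²/2 = 50.40000/2 = 25.20000.
(Check via u − w = 2F/√(2b): u − w = 10.16636, 2F/√(2b) = 10.16636.)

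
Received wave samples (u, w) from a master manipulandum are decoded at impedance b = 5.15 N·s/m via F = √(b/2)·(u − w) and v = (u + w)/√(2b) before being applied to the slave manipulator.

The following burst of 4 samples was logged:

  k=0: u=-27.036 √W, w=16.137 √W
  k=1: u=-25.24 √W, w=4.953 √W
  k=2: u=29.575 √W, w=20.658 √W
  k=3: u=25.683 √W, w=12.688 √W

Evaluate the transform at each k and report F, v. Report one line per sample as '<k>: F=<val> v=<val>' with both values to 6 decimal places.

0: F=-69.278878 v=-3.396003
1: F=-48.450123 v=-6.321195
2: F=14.308937 v=15.652024
3: F=20.852825 v=11.955961

k=0: u−w=-43.173000, u+w=-10.899000; √(b/2)=1.604681, √(2b)=3.209361; F=1.604681×(-43.173)=-69.278878, v=-10.899000/3.209361=-3.396003
k=1: u−w=-30.193000, u+w=-20.287000; √(b/2)=1.604681, √(2b)=3.209361; F=1.604681×(-30.193)=-48.450123, v=-20.287000/3.209361=-6.321195
k=2: u−w=8.917000, u+w=50.233000; √(b/2)=1.604681, √(2b)=3.209361; F=1.604681×8.917=14.308937, v=50.233000/3.209361=15.652024
k=3: u−w=12.995000, u+w=38.371000; √(b/2)=1.604681, √(2b)=3.209361; F=1.604681×12.995=20.852825, v=38.371000/3.209361=11.955961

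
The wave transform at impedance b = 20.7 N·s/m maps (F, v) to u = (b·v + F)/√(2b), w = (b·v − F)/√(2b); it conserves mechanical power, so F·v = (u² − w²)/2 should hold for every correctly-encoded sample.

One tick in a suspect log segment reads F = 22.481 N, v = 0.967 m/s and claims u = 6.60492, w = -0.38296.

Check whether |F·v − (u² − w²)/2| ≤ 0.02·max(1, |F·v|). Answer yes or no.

F·v = 22.481×0.967 = 21.7391 W.
(u² − w²)/2 = (43.6250 − 0.1467)/2 = 21.7392 W.
|Δ| = 0.0000;  2% of max(1, |F·v|) = 0.4348.

yes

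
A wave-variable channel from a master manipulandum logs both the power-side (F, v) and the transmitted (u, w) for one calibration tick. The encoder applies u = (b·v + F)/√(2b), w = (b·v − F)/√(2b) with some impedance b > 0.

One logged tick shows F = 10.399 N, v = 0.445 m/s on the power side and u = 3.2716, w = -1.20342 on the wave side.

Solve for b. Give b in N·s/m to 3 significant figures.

u + w = 2.06818;  u + w = √(2b)·v, so √(2b) = 2.06818/0.445 = 4.64760.
b = (√(2b))²/2 = 21.60014/2 = 10.80007.
(Check via u − w = 2F/√(2b): u − w = 4.47502, 2F/√(2b) = 4.47500.)

b = 10.8 N·s/m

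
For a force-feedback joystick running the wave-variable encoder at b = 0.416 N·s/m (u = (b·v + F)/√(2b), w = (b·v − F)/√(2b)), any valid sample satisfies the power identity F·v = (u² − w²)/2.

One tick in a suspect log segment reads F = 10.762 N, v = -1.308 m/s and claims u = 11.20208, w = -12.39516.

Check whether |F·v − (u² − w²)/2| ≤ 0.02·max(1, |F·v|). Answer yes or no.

yes

F·v = 10.762×(-1.308) = -14.0767 W.
(u² − w²)/2 = (125.4866 − 153.6400)/2 = -14.0767 W.
|Δ| = 0.0000;  2% of max(1, |F·v|) = 0.2815.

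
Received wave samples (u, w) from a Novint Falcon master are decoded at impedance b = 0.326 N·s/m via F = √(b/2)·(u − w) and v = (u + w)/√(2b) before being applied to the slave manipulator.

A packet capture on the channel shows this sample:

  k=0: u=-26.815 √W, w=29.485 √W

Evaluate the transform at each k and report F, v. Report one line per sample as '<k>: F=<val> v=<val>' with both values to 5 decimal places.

k=0: u−w=-56.30000, u+w=2.67000; √(b/2)=0.40373, √(2b)=0.80747; F=0.40373×(-56.3)=-22.73014, v=2.67000/0.80747=3.30664

0: F=-22.73014 v=3.30664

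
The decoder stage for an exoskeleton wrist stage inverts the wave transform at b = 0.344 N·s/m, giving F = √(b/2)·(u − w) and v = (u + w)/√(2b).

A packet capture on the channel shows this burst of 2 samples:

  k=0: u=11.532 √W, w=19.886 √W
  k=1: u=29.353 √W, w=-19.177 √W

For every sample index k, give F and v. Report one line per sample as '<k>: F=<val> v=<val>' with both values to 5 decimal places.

k=0: u−w=-8.35400, u+w=31.41800; √(b/2)=0.41473, √(2b)=0.82946; F=0.41473×(-8.354)=-3.46464, v=31.41800/0.82946=37.87776
k=1: u−w=48.53000, u+w=10.17600; √(b/2)=0.41473, √(2b)=0.82946; F=0.41473×48.53=20.12679, v=10.17600/0.82946=12.26826

0: F=-3.46464 v=37.87776
1: F=20.12679 v=12.26826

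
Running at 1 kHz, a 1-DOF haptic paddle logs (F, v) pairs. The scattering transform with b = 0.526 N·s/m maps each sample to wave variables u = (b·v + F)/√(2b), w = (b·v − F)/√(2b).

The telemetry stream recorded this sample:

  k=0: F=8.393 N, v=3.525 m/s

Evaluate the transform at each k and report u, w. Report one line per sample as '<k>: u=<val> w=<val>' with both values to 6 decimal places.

0: u=9.990684 w=-6.375195

k=0: b·v=0.526×3.525=1.854150; √(2b)=1.025671; u=(1.854150+8.393)/1.025671=9.990684, w=(1.854150−8.393)/1.025671=-6.375195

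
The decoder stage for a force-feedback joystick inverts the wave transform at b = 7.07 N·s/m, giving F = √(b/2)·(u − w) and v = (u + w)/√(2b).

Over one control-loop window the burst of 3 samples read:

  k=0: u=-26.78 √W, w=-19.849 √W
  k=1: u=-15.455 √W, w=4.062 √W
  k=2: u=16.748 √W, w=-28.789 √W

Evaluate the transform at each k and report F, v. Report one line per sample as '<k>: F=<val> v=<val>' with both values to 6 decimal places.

k=0: u−w=-6.931000, u+w=-46.629000; √(b/2)=1.880160, √(2b)=3.760319; F=1.880160×(-6.931)=-13.031386, v=-46.629000/3.760319=-12.400277
k=1: u−w=-19.517000, u+w=-11.393000; √(b/2)=1.880160, √(2b)=3.760319; F=1.880160×(-19.517)=-36.695074, v=-11.393000/3.760319=-3.029796
k=2: u−w=45.537000, u+w=-12.041000; √(b/2)=1.880160, √(2b)=3.760319; F=1.880160×45.537=85.616826, v=-12.041000/3.760319=-3.202122

0: F=-13.031386 v=-12.400277
1: F=-36.695074 v=-3.029796
2: F=85.616826 v=-3.202122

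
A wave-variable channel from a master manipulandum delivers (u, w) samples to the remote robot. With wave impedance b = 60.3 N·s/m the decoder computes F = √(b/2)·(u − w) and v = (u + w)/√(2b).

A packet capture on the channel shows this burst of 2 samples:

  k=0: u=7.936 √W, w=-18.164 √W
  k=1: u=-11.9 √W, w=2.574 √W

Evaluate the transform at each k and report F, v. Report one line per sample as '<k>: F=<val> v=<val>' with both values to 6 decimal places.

k=0: u−w=26.100000, u+w=-10.228000; √(b/2)=5.490902, √(2b)=10.981803; F=5.490902×26.1=143.312531, v=-10.228000/10.981803=-0.931359
k=1: u−w=-14.474000, u+w=-9.326000; √(b/2)=5.490902, √(2b)=10.981803; F=5.490902×(-14.474)=-79.475309, v=-9.326000/10.981803=-0.849223

0: F=143.312531 v=-0.931359
1: F=-79.475309 v=-0.849223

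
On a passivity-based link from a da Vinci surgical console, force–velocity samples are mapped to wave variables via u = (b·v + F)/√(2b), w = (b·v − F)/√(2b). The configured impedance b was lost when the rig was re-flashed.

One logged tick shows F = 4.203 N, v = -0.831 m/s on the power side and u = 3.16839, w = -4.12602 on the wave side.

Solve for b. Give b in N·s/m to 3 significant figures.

u + w = -0.9576;  u + w = √(2b)·v, so √(2b) = -0.9576/(-0.831) = 1.1524.
b = (√(2b))²/2 = 1.3280/2 = 0.6640.
(Check via u − w = 2F/√(2b): u − w = 7.2944, 2F/√(2b) = 7.2945.)

b = 0.664 N·s/m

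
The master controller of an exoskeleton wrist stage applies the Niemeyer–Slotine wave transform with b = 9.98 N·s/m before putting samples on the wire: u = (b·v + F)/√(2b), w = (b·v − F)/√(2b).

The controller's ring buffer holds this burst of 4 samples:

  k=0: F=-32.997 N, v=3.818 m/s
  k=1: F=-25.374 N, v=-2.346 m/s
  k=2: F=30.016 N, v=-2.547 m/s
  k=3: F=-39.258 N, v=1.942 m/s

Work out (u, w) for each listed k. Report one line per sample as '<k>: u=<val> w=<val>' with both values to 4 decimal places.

k=0: b·v=9.98×3.818=38.1036; √(2b)=4.4677; u=(38.1036+(-32.997))/4.4677=1.1430, w=(38.1036−(-32.997))/4.4677=15.9145
k=1: b·v=9.98×(-2.346)=-23.4131; √(2b)=4.4677; u=(-23.4131+(-25.374))/4.4677=-10.9200, w=(-23.4131−(-25.374))/4.4677=0.4389
k=2: b·v=9.98×(-2.547)=-25.4191; √(2b)=4.4677; u=(-25.4191+30.016)/4.4677=1.0289, w=(-25.4191−30.016)/4.4677=-12.4081
k=3: b·v=9.98×1.942=19.3812; √(2b)=4.4677; u=(19.3812+(-39.258))/4.4677=-4.4490, w=(19.3812−(-39.258))/4.4677=13.1252

0: u=1.1430 w=15.9145
1: u=-10.9200 w=0.4389
2: u=1.0289 w=-12.4081
3: u=-4.4490 w=13.1252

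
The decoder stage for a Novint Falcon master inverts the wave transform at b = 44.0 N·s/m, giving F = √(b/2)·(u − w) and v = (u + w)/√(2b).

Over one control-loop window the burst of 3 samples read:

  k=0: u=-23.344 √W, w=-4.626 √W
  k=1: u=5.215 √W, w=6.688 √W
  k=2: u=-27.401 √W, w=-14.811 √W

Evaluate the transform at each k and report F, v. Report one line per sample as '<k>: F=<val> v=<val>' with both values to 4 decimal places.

k=0: u−w=-18.7180, u+w=-27.9700; √(b/2)=4.6904, √(2b)=9.3808; F=4.6904×(-18.718)=-87.7952, v=-27.9700/9.3808=-2.9816
k=1: u−w=-1.4730, u+w=11.9030; √(b/2)=4.6904, √(2b)=9.3808; F=4.6904×(-1.473)=-6.9090, v=11.9030/9.3808=1.2689
k=2: u−w=-12.5900, u+w=-42.2120; √(b/2)=4.6904, √(2b)=9.3808; F=4.6904×(-12.59)=-59.0523, v=-42.2120/9.3808=-4.4998

0: F=-87.7952 v=-2.9816
1: F=-6.9090 v=1.2689
2: F=-59.0523 v=-4.4998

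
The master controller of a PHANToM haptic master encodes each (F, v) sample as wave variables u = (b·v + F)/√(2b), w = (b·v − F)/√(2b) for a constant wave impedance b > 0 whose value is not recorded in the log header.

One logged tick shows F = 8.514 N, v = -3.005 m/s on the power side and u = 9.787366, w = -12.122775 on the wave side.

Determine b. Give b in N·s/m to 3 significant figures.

u + w = -2.335409;  u + w = √(2b)·v, so √(2b) = -2.335409/(-3.005) = 0.777174.
b = (√(2b))²/2 = 0.604000/2 = 0.302000.
(Check via u − w = 2F/√(2b): u − w = 21.910141, 2F/√(2b) = 21.910141.)

b = 0.302 N·s/m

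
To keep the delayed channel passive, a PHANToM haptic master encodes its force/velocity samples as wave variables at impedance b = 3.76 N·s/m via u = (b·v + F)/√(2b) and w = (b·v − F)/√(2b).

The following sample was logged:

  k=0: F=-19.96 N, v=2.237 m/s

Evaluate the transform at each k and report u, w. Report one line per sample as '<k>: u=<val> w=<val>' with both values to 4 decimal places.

k=0: b·v=3.76×2.237=8.4111; √(2b)=2.7423; u=(8.4111+(-19.96))/2.7423=-4.2114, w=(8.4111−(-19.96))/2.7423=10.3459

0: u=-4.2114 w=10.3459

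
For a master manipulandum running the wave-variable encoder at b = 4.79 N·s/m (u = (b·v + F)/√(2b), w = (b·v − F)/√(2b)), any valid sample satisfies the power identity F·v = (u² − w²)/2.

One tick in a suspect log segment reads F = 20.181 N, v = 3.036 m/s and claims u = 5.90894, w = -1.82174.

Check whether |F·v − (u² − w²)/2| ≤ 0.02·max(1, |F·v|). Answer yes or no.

no

F·v = 20.181×3.036 = 61.26952 W.
(u² − w²)/2 = (34.91557 − 3.31874)/2 = 15.79842 W.
|Δ| = 45.47110;  2% of max(1, |F·v|) = 1.22539.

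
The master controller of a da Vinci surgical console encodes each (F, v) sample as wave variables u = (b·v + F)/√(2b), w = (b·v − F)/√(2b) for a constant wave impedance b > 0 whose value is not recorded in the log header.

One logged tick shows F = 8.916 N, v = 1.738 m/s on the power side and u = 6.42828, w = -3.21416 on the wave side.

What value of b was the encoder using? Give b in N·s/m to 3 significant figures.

b = 1.71 N·s/m

u + w = 3.2141;  u + w = √(2b)·v, so √(2b) = 3.2141/1.738 = 1.8493.
b = (√(2b))²/2 = 3.4200/2 = 1.7100.
(Check via u − w = 2F/√(2b): u − w = 9.6424, 2F/√(2b) = 9.6425.)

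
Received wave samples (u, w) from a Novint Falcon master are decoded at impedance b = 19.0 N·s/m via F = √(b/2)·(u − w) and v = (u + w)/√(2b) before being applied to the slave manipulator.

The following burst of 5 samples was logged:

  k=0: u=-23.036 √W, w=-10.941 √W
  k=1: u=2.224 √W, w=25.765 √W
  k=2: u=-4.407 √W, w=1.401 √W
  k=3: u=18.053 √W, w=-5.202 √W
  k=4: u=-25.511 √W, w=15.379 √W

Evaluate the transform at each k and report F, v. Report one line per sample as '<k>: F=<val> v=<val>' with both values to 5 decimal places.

0: F=-37.27929 v=-5.51180
1: F=-72.55824 v=4.54042
2: F=-17.90146 v=-0.48764
3: F=71.67672 v=2.08471
4: F=-126.03144 v=-1.64363

k=0: u−w=-12.09500, u+w=-33.97700; √(b/2)=3.08221, √(2b)=6.16441; F=3.08221×(-12.095)=-37.27929, v=-33.97700/6.16441=-5.51180
k=1: u−w=-23.54100, u+w=27.98900; √(b/2)=3.08221, √(2b)=6.16441; F=3.08221×(-23.541)=-72.55824, v=27.98900/6.16441=4.54042
k=2: u−w=-5.80800, u+w=-3.00600; √(b/2)=3.08221, √(2b)=6.16441; F=3.08221×(-5.808)=-17.90146, v=-3.00600/6.16441=-0.48764
k=3: u−w=23.25500, u+w=12.85100; √(b/2)=3.08221, √(2b)=6.16441; F=3.08221×23.255=71.67672, v=12.85100/6.16441=2.08471
k=4: u−w=-40.89000, u+w=-10.13200; √(b/2)=3.08221, √(2b)=6.16441; F=3.08221×(-40.89)=-126.03144, v=-10.13200/6.16441=-1.64363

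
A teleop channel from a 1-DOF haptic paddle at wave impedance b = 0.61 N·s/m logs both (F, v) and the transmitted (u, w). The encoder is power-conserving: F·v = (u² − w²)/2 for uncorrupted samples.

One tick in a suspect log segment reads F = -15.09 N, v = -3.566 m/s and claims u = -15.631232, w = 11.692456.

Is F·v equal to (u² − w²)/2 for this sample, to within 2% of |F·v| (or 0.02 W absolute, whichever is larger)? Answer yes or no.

yes

F·v = (-15.09)×(-3.566) = 53.810940 W.
(u² − w²)/2 = (244.335414 − 136.713527)/2 = 53.810943 W.
|Δ| = 0.000003;  2% of max(1, |F·v|) = 1.076219.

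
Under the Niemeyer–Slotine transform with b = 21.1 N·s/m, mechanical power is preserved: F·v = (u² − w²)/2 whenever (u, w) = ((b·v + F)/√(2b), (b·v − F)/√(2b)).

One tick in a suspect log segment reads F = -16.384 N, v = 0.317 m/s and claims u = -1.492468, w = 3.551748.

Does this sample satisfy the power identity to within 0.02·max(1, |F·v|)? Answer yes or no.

yes

F·v = (-16.384)×0.317 = -5.193728 W.
(u² − w²)/2 = (2.227461 − 12.614914)/2 = -5.193727 W.
|Δ| = 0.000001;  2% of max(1, |F·v|) = 0.103875.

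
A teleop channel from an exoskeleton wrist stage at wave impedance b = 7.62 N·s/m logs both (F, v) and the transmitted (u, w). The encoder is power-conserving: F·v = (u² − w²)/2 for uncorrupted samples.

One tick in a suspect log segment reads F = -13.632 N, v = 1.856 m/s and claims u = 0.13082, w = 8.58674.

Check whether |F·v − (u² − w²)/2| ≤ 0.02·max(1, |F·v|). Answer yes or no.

F·v = (-13.632)×1.856 = -25.3010 W.
(u² − w²)/2 = (0.0171 − 73.7321)/2 = -36.8575 W.
|Δ| = 11.5565;  2% of max(1, |F·v|) = 0.5060.

no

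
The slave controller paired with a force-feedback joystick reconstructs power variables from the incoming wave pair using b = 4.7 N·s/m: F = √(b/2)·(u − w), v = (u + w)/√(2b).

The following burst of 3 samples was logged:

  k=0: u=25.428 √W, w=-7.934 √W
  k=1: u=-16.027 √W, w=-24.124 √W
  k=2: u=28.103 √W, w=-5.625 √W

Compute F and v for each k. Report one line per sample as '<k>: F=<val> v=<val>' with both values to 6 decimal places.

0: F=51.142978 v=5.705914
1: F=12.412466 v=-13.095812
2: F=51.704045 v=7.331515

k=0: u−w=33.362000, u+w=17.494000; √(b/2)=1.532971, √(2b)=3.065942; F=1.532971×33.362=51.142978, v=17.494000/3.065942=5.705914
k=1: u−w=8.097000, u+w=-40.151000; √(b/2)=1.532971, √(2b)=3.065942; F=1.532971×8.097=12.412466, v=-40.151000/3.065942=-13.095812
k=2: u−w=33.728000, u+w=22.478000; √(b/2)=1.532971, √(2b)=3.065942; F=1.532971×33.728=51.704045, v=22.478000/3.065942=7.331515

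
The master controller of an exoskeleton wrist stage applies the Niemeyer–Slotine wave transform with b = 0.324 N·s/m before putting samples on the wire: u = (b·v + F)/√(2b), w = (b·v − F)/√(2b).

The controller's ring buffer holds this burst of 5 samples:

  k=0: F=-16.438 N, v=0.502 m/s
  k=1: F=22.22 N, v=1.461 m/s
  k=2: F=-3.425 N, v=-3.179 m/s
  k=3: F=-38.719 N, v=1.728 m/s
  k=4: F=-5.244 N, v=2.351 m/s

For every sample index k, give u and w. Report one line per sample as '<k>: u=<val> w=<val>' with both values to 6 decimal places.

k=0: b·v=0.324×0.502=0.162648; √(2b)=0.804984; u=(0.162648+(-16.438))/0.804984=-20.218219, w=(0.162648−(-16.438))/0.804984=20.622321
k=1: b·v=0.324×1.461=0.473364; √(2b)=0.804984; u=(0.473364+22.22)/0.804984=28.191058, w=(0.473364−22.22)/0.804984=-27.014976
k=2: b·v=0.324×(-3.179)=-1.029996; √(2b)=0.804984; u=(-1.029996+(-3.425))/0.804984=-5.534263, w=(-1.029996−(-3.425))/0.804984=2.975218
k=3: b·v=0.324×1.728=0.559872; √(2b)=0.804984; u=(0.559872+(-38.719))/0.804984=-47.403558, w=(0.559872−(-38.719))/0.804984=48.794571
k=4: b·v=0.324×2.351=0.761724; √(2b)=0.804984; u=(0.761724+(-5.244))/0.804984=-5.568152, w=(0.761724−(-5.244))/0.804984=7.460671

0: u=-20.218219 w=20.622321
1: u=28.191058 w=-27.014976
2: u=-5.534263 w=2.975218
3: u=-47.403558 w=48.794571
4: u=-5.568152 w=7.460671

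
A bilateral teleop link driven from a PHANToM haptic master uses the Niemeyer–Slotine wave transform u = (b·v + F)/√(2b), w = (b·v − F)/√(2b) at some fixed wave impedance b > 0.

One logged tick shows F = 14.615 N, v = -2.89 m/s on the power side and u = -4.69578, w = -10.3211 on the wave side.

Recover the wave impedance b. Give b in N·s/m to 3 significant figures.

u + w = -15.0169;  u + w = √(2b)·v, so √(2b) = -15.0169/(-2.89) = 5.1962.
b = (√(2b))²/2 = 27.0000/2 = 13.5000.
(Check via u − w = 2F/√(2b): u − w = 5.6253, 2F/√(2b) = 5.6253.)

b = 13.5 N·s/m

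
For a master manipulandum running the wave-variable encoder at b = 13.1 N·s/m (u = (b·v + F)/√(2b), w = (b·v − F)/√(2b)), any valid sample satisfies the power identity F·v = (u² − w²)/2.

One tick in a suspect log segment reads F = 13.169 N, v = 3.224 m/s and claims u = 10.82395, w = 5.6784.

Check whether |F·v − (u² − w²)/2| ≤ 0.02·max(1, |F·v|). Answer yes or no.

yes

F·v = 13.169×3.224 = 42.4569 W.
(u² − w²)/2 = (117.1579 − 32.2442)/2 = 42.4568 W.
|Δ| = 0.0000;  2% of max(1, |F·v|) = 0.8491.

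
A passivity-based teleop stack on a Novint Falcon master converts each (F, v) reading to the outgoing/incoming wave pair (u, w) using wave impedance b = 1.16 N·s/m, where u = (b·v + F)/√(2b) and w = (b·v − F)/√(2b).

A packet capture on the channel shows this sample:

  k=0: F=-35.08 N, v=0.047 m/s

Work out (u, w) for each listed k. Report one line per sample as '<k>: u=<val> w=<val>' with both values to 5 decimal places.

0: u=-22.99535 w=23.06694

k=0: b·v=1.16×0.047=0.05452; √(2b)=1.52315; u=(0.05452+(-35.08))/1.52315=-22.99535, w=(0.05452−(-35.08))/1.52315=23.06694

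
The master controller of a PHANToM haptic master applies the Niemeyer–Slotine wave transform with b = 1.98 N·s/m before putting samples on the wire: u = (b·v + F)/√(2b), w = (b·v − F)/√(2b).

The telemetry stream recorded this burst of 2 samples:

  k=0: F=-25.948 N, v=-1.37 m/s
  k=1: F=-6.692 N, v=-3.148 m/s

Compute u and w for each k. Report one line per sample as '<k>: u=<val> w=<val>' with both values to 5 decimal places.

0: u=-14.40249 w=11.67623
1: u=-6.49508 w=0.23064

k=0: b·v=1.98×(-1.37)=-2.71260; √(2b)=1.98997; u=(-2.71260+(-25.948))/1.98997=-14.40249, w=(-2.71260−(-25.948))/1.98997=11.67623
k=1: b·v=1.98×(-3.148)=-6.23304; √(2b)=1.98997; u=(-6.23304+(-6.692))/1.98997=-6.49508, w=(-6.23304−(-6.692))/1.98997=0.23064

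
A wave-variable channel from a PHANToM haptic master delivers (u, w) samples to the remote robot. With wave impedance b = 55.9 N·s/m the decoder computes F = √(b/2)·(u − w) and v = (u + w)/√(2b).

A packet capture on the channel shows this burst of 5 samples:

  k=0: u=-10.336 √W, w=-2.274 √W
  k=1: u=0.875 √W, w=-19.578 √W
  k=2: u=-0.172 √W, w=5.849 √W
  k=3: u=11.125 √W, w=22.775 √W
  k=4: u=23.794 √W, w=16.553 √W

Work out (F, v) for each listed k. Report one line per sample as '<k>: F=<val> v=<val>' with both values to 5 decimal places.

k=0: u−w=-8.06200, u+w=-12.61000; √(b/2)=5.28678, √(2b)=10.57355; F=5.28678×(-8.062)=-42.62199, v=-12.61000/10.57355=-1.19260
k=1: u−w=20.45300, u+w=-18.70300; √(b/2)=5.28678, √(2b)=10.57355; F=5.28678×20.453=108.13043, v=-18.70300/10.57355=-1.76885
k=2: u−w=-6.02100, u+w=5.67700; √(b/2)=5.28678, √(2b)=10.57355; F=5.28678×(-6.021)=-31.83168, v=5.67700/10.57355=0.53691
k=3: u−w=-11.65000, u+w=33.90000; √(b/2)=5.28678, √(2b)=10.57355; F=5.28678×(-11.65)=-61.59094, v=33.90000/10.57355=3.20611
k=4: u−w=7.24100, u+w=40.34700; √(b/2)=5.28678, √(2b)=10.57355; F=5.28678×7.241=38.28154, v=40.34700/10.57355=3.81584

0: F=-42.62199 v=-1.19260
1: F=108.13043 v=-1.76885
2: F=-31.83168 v=0.53691
3: F=-61.59094 v=3.20611
4: F=38.28154 v=3.81584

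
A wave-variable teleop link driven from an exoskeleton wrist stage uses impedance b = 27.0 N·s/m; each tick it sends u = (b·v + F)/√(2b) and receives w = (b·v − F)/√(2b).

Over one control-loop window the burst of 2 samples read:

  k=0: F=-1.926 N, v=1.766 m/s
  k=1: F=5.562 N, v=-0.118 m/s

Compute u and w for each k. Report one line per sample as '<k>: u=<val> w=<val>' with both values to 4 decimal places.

k=0: b·v=27.0×1.766=47.6820; √(2b)=7.3485; u=(47.6820+(-1.926))/7.3485=6.2266, w=(47.6820−(-1.926))/7.3485=6.7508
k=1: b·v=27.0×(-0.118)=-3.1860; √(2b)=7.3485; u=(-3.1860+5.562)/7.3485=0.3233, w=(-3.1860−5.562)/7.3485=-1.1905

0: u=6.2266 w=6.7508
1: u=0.3233 w=-1.1905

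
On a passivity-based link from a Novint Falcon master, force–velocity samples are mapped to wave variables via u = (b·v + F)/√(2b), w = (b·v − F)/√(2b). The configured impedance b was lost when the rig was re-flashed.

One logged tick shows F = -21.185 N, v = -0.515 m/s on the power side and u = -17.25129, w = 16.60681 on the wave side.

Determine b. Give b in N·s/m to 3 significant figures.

b = 0.783 N·s/m

u + w = -0.64448;  u + w = √(2b)·v, so √(2b) = -0.64448/(-0.515) = 1.25142.
b = (√(2b))²/2 = 1.56605/2 = 0.78302.
(Check via u − w = 2F/√(2b): u − w = -33.85810, 2F/√(2b) = -33.85761.)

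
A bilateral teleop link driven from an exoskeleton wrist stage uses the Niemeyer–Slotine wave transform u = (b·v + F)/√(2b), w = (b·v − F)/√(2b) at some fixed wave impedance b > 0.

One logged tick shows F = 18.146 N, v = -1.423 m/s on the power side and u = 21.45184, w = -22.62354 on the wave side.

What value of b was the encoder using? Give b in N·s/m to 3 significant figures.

b = 0.339 N·s/m

u + w = -1.1717;  u + w = √(2b)·v, so √(2b) = -1.1717/(-1.423) = 0.8234.
b = (√(2b))²/2 = 0.6780/2 = 0.3390.
(Check via u − w = 2F/√(2b): u − w = 44.0754, 2F/√(2b) = 44.0757.)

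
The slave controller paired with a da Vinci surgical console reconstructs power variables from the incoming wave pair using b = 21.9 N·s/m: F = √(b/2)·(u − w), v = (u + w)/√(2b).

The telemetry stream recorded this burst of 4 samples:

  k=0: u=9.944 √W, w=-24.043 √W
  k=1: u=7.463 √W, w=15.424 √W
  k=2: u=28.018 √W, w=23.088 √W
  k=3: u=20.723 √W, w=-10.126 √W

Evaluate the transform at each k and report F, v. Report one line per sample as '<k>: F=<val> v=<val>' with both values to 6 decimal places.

k=0: u−w=33.987000, u+w=-14.099000; √(b/2)=3.309078, √(2b)=6.618157; F=3.309078×33.987=112.465648, v=-14.099000/6.618157=-2.130351
k=1: u−w=-7.961000, u+w=22.887000; √(b/2)=3.309078, √(2b)=6.618157; F=3.309078×(-7.961)=-26.343573, v=22.887000/6.618157=3.458214
k=2: u−w=4.930000, u+w=51.106000; √(b/2)=3.309078, √(2b)=6.618157; F=3.309078×4.93=16.313757, v=51.106000/6.618157=7.722090
k=3: u−w=30.849000, u+w=10.597000; √(b/2)=3.309078, √(2b)=6.618157; F=3.309078×30.849=102.081760, v=10.597000/6.618157=1.601201

0: F=112.465648 v=-2.130351
1: F=-26.343573 v=3.458214
2: F=16.313757 v=7.722090
3: F=102.081760 v=1.601201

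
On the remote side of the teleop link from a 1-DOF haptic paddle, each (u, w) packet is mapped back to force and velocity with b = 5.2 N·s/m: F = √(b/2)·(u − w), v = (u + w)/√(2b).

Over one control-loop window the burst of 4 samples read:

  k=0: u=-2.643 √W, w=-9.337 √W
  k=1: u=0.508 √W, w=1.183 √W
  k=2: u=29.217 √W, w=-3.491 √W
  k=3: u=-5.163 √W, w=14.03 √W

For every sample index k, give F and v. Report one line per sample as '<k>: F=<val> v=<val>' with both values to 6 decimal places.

k=0: u−w=6.694000, u+w=-11.980000; √(b/2)=1.612452, √(2b)=3.224903; F=1.612452×6.694=10.793751, v=-11.980000/3.224903=-3.714840
k=1: u−w=-0.675000, u+w=1.691000; √(b/2)=1.612452, √(2b)=3.224903; F=1.612452×(-0.675)=-1.088405, v=1.691000/3.224903=0.524357
k=2: u−w=32.708000, u+w=25.726000; √(b/2)=1.612452, √(2b)=3.224903; F=1.612452×32.708=52.740065, v=25.726000/3.224903=7.977294
k=3: u−w=-19.193000, u+w=8.867000; √(b/2)=1.612452, √(2b)=3.224903; F=1.612452×(-19.193)=-30.947783, v=8.867000/3.224903=2.749540

0: F=10.793751 v=-3.714840
1: F=-1.088405 v=0.524357
2: F=52.740065 v=7.977294
3: F=-30.947783 v=2.749540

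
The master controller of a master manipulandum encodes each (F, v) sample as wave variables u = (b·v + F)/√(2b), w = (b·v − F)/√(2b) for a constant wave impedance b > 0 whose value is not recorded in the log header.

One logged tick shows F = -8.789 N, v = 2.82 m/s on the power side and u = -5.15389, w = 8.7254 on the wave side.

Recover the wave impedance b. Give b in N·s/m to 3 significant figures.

u + w = 3.57151;  u + w = √(2b)·v, so √(2b) = 3.57151/2.82 = 1.26649.
b = (√(2b))²/2 = 1.60400/2 = 0.80200.
(Check via u − w = 2F/√(2b): u − w = -13.87929, 2F/√(2b) = -13.87927.)

b = 0.802 N·s/m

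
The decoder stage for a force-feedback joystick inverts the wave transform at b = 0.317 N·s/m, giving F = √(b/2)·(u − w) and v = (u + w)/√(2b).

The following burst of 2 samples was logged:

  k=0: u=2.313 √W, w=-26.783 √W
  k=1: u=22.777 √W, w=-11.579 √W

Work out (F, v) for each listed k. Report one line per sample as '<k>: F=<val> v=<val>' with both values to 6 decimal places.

k=0: u−w=29.096000, u+w=-24.470000; √(b/2)=0.398121, √(2b)=0.796241; F=0.398121×29.096=11.583717, v=-24.470000/0.796241=-30.731895
k=1: u−w=34.356000, u+w=11.198000; √(b/2)=0.398121, √(2b)=0.796241; F=0.398121×34.356=13.677831, v=11.198000/0.796241=14.063578

0: F=11.583717 v=-30.731895
1: F=13.677831 v=14.063578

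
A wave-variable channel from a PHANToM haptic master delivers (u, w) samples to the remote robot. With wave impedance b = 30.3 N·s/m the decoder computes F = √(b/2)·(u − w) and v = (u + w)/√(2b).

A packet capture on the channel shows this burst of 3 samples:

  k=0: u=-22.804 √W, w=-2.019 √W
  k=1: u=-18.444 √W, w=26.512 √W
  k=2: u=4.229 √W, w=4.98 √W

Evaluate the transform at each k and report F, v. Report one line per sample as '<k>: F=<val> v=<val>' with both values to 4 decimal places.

k=0: u−w=-20.7850, u+w=-24.8230; √(b/2)=3.8923, √(2b)=7.7846; F=3.8923×(-20.785)=-80.9015, v=-24.8230/7.7846=-3.1887
k=1: u−w=-44.9560, u+w=8.0680; √(b/2)=3.8923, √(2b)=7.7846; F=3.8923×(-44.956)=-174.9822, v=8.0680/7.7846=1.0364
k=2: u−w=-0.7510, u+w=9.2090; √(b/2)=3.8923, √(2b)=7.7846; F=3.8923×(-0.751)=-2.9231, v=9.2090/7.7846=1.1830

0: F=-80.9015 v=-3.1887
1: F=-174.9822 v=1.0364
2: F=-2.9231 v=1.1830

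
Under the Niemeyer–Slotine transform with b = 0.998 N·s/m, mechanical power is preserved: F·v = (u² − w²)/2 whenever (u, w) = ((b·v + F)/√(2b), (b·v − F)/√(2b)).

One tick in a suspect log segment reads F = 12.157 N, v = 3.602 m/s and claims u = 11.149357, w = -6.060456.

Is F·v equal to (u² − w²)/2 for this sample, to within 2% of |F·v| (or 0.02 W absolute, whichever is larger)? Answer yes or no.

yes

F·v = 12.157×3.602 = 43.789514 W.
(u² − w²)/2 = (124.308162 − 36.729127)/2 = 43.789517 W.
|Δ| = 0.000003;  2% of max(1, |F·v|) = 0.875790.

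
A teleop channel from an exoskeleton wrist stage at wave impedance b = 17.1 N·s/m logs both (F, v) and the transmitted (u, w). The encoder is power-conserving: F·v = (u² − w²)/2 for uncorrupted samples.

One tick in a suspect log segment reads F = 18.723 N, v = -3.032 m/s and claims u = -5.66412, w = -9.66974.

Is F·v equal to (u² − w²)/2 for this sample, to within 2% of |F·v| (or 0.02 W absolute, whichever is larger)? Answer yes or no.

no

F·v = 18.723×(-3.032) = -56.7681 W.
(u² − w²)/2 = (32.0823 − 93.5039)/2 = -30.7108 W.
|Δ| = 26.0573;  2% of max(1, |F·v|) = 1.1354.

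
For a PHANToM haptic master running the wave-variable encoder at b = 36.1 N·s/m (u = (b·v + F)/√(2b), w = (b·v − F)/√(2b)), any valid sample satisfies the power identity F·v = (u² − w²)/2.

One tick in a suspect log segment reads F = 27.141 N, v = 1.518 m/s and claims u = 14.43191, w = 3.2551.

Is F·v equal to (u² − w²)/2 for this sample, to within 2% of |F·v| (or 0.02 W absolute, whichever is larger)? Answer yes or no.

F·v = 27.141×1.518 = 41.20004 W.
(u² − w²)/2 = (208.28003 − 10.59568)/2 = 98.84218 W.
|Δ| = 57.64214;  2% of max(1, |F·v|) = 0.82400.

no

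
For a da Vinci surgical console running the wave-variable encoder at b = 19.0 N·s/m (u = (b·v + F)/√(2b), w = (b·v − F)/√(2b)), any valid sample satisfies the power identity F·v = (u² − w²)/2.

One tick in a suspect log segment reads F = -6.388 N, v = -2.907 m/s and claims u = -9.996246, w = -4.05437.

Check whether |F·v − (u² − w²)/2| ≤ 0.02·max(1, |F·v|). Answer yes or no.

no

F·v = (-6.388)×(-2.907) = 18.569916 W.
(u² − w²)/2 = (99.924934 − 16.437916)/2 = 41.743509 W.
|Δ| = 23.173593;  2% of max(1, |F·v|) = 0.371398.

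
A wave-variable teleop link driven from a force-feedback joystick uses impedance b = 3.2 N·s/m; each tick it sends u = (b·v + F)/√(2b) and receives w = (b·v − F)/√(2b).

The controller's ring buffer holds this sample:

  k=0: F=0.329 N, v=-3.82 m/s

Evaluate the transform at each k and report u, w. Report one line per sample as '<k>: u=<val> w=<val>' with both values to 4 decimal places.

0: u=-4.7019 w=-4.9620

k=0: b·v=3.2×(-3.82)=-12.2240; √(2b)=2.5298; u=(-12.2240+0.329)/2.5298=-4.7019, w=(-12.2240−0.329)/2.5298=-4.9620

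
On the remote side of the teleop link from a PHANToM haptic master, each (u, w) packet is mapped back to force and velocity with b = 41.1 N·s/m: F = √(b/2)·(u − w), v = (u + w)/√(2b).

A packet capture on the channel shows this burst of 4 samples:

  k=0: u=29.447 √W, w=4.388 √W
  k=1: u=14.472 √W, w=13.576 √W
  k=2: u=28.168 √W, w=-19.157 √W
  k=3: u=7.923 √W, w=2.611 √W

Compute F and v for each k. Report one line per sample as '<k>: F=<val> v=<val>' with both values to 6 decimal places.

0: F=113.597729 v=3.731902
1: F=4.061757 v=3.093613
2: F=214.534200 v=0.993887
3: F=24.080416 v=1.161870

k=0: u−w=25.059000, u+w=33.835000; √(b/2)=4.533211, √(2b)=9.066422; F=4.533211×25.059=113.597729, v=33.835000/9.066422=3.731902
k=1: u−w=0.896000, u+w=28.048000; √(b/2)=4.533211, √(2b)=9.066422; F=4.533211×0.896=4.061757, v=28.048000/9.066422=3.093613
k=2: u−w=47.325000, u+w=9.011000; √(b/2)=4.533211, √(2b)=9.066422; F=4.533211×47.325=214.534200, v=9.011000/9.066422=0.993887
k=3: u−w=5.312000, u+w=10.534000; √(b/2)=4.533211, √(2b)=9.066422; F=4.533211×5.312=24.080416, v=10.534000/9.066422=1.161870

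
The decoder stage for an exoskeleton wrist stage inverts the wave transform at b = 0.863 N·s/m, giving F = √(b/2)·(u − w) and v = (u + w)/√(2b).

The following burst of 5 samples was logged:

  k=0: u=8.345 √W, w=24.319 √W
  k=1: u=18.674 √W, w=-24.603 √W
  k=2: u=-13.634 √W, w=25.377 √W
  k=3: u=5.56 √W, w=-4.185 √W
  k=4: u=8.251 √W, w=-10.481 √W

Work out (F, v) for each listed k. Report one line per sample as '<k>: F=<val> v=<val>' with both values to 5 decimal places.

k=0: u−w=-15.97400, u+w=32.66400; √(b/2)=0.65689, √(2b)=1.31377; F=0.65689×(-15.974)=-10.49311, v=32.66400/1.31377=24.86274
k=1: u−w=43.27700, u+w=-5.92900; √(b/2)=0.65689, √(2b)=1.31377; F=0.65689×43.277=28.42808, v=-5.92900/1.31377=-4.51296
k=2: u−w=-39.01100, u+w=11.74300; √(b/2)=0.65689, √(2b)=1.31377; F=0.65689×(-39.011)=-25.62580, v=11.74300/1.31377=8.93838
k=3: u−w=9.74500, u+w=1.37500; √(b/2)=0.65689, √(2b)=1.31377; F=0.65689×9.745=6.40136, v=1.37500/1.31377=1.04660
k=4: u−w=18.73200, u+w=-2.23000; √(b/2)=0.65689, √(2b)=1.31377; F=0.65689×18.732=12.30480, v=-2.23000/1.31377=-1.69740

0: F=-10.49311 v=24.86274
1: F=28.42808 v=-4.51296
2: F=-25.62580 v=8.93838
3: F=6.40136 v=1.04660
4: F=12.30480 v=-1.69740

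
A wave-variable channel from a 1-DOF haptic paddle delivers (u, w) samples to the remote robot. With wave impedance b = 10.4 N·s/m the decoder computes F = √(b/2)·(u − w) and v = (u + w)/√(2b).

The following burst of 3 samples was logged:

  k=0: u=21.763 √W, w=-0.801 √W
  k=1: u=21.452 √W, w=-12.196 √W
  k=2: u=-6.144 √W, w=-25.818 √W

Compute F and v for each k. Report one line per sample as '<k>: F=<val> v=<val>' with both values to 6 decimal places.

0: F=51.453837 v=4.596223
1: F=76.729245 v=2.029512
2: F=44.863623 v=-7.008132

k=0: u−w=22.564000, u+w=20.962000; √(b/2)=2.280351, √(2b)=4.560702; F=2.280351×22.564=51.453837, v=20.962000/4.560702=4.596223
k=1: u−w=33.648000, u+w=9.256000; √(b/2)=2.280351, √(2b)=4.560702; F=2.280351×33.648=76.729245, v=9.256000/4.560702=2.029512
k=2: u−w=19.674000, u+w=-31.962000; √(b/2)=2.280351, √(2b)=4.560702; F=2.280351×19.674=44.863623, v=-31.962000/4.560702=-7.008132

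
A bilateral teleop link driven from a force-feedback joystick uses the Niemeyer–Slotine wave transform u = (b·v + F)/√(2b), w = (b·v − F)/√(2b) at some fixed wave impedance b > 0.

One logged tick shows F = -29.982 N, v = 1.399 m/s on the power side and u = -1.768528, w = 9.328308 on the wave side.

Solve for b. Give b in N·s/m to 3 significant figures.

b = 14.6 N·s/m

u + w = 7.559780;  u + w = √(2b)·v, so √(2b) = 7.559780/1.399 = 5.403703.
b = (√(2b))²/2 = 29.200002/2 = 14.600001.
(Check via u − w = 2F/√(2b): u − w = -11.096836, 2F/√(2b) = -11.096836.)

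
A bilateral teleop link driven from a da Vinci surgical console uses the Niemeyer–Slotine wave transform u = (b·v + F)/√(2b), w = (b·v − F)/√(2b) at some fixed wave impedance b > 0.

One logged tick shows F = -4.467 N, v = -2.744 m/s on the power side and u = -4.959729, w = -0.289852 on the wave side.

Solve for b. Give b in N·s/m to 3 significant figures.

b = 1.83 N·s/m

u + w = -5.249581;  u + w = √(2b)·v, so √(2b) = -5.249581/(-2.744) = 1.913113.
b = (√(2b))²/2 = 3.660000/2 = 1.830000.
(Check via u − w = 2F/√(2b): u − w = -4.669877, 2F/√(2b) = -4.669877.)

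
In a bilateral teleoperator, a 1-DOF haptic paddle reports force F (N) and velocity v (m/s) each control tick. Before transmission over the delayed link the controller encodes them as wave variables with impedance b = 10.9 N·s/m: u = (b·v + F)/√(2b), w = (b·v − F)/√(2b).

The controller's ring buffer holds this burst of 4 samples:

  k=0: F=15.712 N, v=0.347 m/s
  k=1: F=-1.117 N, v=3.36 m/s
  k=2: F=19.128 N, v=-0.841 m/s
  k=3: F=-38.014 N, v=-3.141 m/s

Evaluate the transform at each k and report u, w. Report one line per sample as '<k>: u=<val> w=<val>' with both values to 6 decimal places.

k=0: b·v=10.9×0.347=3.782300; √(2b)=4.669047; u=(3.782300+15.712)/4.669047=4.175220, w=(3.782300−15.712)/4.669047=-2.555061
k=1: b·v=10.9×3.36=36.624000; √(2b)=4.669047; u=(36.624000+(-1.117))/4.669047=7.604764, w=(36.624000−(-1.117))/4.669047=8.083234
k=2: b·v=10.9×(-0.841)=-9.166900; √(2b)=4.669047; u=(-9.166900+19.128)/4.669047=2.133433, w=(-9.166900−19.128)/4.669047=-6.060102
k=3: b·v=10.9×(-3.141)=-34.236900; √(2b)=4.669047; u=(-34.236900+(-38.014))/4.669047=-15.474443, w=(-34.236900−(-38.014))/4.669047=0.808966

0: u=4.175220 w=-2.555061
1: u=7.604764 w=8.083234
2: u=2.133433 w=-6.060102
3: u=-15.474443 w=0.808966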